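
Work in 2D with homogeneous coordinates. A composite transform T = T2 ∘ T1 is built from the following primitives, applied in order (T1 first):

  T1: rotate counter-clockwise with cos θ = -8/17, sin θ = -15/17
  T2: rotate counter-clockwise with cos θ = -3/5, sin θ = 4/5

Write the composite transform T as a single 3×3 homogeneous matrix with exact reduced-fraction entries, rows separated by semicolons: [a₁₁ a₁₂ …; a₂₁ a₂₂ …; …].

T1 = [-8/17 15/17 0; -15/17 -8/17 0; 0 0 1]
T2·T1 = [84/85 -13/85 0; 13/85 84/85 0; 0 0 1]

T = [84/85 -13/85 0; 13/85 84/85 0; 0 0 1]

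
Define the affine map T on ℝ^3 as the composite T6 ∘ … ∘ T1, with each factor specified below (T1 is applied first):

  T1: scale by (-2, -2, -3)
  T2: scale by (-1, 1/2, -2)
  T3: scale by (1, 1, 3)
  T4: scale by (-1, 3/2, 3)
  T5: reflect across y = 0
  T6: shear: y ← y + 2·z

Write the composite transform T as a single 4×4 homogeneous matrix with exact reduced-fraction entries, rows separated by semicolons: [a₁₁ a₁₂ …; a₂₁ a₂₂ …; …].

T = [-2 0 0 0; 0 3/2 108 0; 0 0 54 0; 0 0 0 1]

T1 = [-2 0 0 0; 0 -2 0 0; 0 0 -3 0; 0 0 0 1]
T2·T1 = [2 0 0 0; 0 -1 0 0; 0 0 6 0; 0 0 0 1]
T3·…·T1 = [2 0 0 0; 0 -1 0 0; 0 0 18 0; 0 0 0 1]
T4·…·T1 = [-2 0 0 0; 0 -3/2 0 0; 0 0 54 0; 0 0 0 1]
T5·…·T1 = [-2 0 0 0; 0 3/2 0 0; 0 0 54 0; 0 0 0 1]
T6·…·T1 = [-2 0 0 0; 0 3/2 108 0; 0 0 54 0; 0 0 0 1]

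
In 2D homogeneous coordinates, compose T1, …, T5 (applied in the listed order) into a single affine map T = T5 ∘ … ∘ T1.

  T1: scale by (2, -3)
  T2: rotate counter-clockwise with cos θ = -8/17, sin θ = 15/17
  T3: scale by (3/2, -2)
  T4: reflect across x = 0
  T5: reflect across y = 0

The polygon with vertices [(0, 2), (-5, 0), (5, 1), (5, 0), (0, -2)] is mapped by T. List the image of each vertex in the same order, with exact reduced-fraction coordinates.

image vertices: (-135/17, 96/17), (-120/17, -300/17), (105/34, 348/17), (120/17, 300/17), (135/17, -96/17)

T1 scale by (2, -3): (0, 2) → (0, -6); (-5, 0) → (-10, 0); (5, 1) → (10, -3); (5, 0) → (10, 0); (0, -2) → (0, 6)
T2 rotate counter-clockwise with cos θ = -8/17, sin θ = 15/17: (0, -6) → (90/17, 48/17); (-10, 0) → (80/17, -150/17); (10, -3) → (-35/17, 174/17); (10, 0) → (-80/17, 150/17); (0, 6) → (-90/17, -48/17)
T3 scale by (3/2, -2): (90/17, 48/17) → (135/17, -96/17); (80/17, -150/17) → (120/17, 300/17); (-35/17, 174/17) → (-105/34, -348/17); (-80/17, 150/17) → (-120/17, -300/17); (-90/17, -48/17) → (-135/17, 96/17)
T4 reflect across x = 0: (135/17, -96/17) → (-135/17, -96/17); (120/17, 300/17) → (-120/17, 300/17); (-105/34, -348/17) → (105/34, -348/17); (-120/17, -300/17) → (120/17, -300/17); (-135/17, 96/17) → (135/17, 96/17)
T5 reflect across y = 0: (-135/17, -96/17) → (-135/17, 96/17); (-120/17, 300/17) → (-120/17, -300/17); (105/34, -348/17) → (105/34, 348/17); (120/17, -300/17) → (120/17, 300/17); (135/17, 96/17) → (135/17, -96/17)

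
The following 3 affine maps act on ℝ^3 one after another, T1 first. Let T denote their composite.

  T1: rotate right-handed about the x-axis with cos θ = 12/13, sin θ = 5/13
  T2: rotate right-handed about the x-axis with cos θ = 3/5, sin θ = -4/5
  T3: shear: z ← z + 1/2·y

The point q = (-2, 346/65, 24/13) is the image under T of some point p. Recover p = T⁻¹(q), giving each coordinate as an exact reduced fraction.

p = (-2, 5, 2)

T1 = [1 0 0 0; 0 12/13 -5/13 0; 0 5/13 12/13 0; 0 0 0 1]
T2·T1 = [1 0 0 0; 0 56/65 33/65 0; 0 -33/65 56/65 0; 0 0 0 1]
T3·…·T1 = [1 0 0 0; 0 56/65 33/65 0; 0 -1/13 29/26 0; 0 0 0 1]
det M = 1; M⁻¹ = [1 0 0 0; 0 29/26 -33/65 0; 0 1/13 56/65 0; 0 0 0 1]
M⁻¹ · (-2, 346/65, 24/13)ᵀ = (-2, 5, 2)ᵀ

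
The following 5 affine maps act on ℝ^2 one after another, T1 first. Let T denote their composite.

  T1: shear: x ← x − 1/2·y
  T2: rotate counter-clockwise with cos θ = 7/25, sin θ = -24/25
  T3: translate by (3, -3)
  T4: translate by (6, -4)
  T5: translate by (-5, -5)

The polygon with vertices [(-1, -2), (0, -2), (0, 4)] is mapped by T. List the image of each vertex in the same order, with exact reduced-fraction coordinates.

T1 shear: x ← x − 1/2·y: (-1, -2) → (0, -2); (0, -2) → (1, -2); (0, 4) → (-2, 4)
T2 rotate counter-clockwise with cos θ = 7/25, sin θ = -24/25: (0, -2) → (-48/25, -14/25); (1, -2) → (-41/25, -38/25); (-2, 4) → (82/25, 76/25)
T3 translate by (3, -3): (-48/25, -14/25) → (27/25, -89/25); (-41/25, -38/25) → (34/25, -113/25); (82/25, 76/25) → (157/25, 1/25)
T4 translate by (6, -4): (27/25, -89/25) → (177/25, -189/25); (34/25, -113/25) → (184/25, -213/25); (157/25, 1/25) → (307/25, -99/25)
T5 translate by (-5, -5): (177/25, -189/25) → (52/25, -314/25); (184/25, -213/25) → (59/25, -338/25); (307/25, -99/25) → (182/25, -224/25)

image vertices: (52/25, -314/25), (59/25, -338/25), (182/25, -224/25)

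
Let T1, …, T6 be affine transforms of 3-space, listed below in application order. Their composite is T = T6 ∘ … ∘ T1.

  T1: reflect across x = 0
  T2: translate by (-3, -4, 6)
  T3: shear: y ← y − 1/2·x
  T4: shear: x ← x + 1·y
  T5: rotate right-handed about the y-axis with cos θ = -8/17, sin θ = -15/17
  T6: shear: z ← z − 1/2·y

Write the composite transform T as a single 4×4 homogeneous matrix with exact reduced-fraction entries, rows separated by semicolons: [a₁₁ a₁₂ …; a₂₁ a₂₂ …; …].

T = [4/17 -8/17 -15/17 -46/17; 1/2 1 0 -5/2; -47/68 13/34 -8/17 -437/68; 0 0 0 1]

T1 = [-1 0 0 0; 0 1 0 0; 0 0 1 0; 0 0 0 1]
T2·T1 = [-1 0 0 -3; 0 1 0 -4; 0 0 1 6; 0 0 0 1]
T3·…·T1 = [-1 0 0 -3; 1/2 1 0 -5/2; 0 0 1 6; 0 0 0 1]
T4·…·T1 = [-1/2 1 0 -11/2; 1/2 1 0 -5/2; 0 0 1 6; 0 0 0 1]
T5·…·T1 = [4/17 -8/17 -15/17 -46/17; 1/2 1 0 -5/2; -15/34 15/17 -8/17 -261/34; 0 0 0 1]
T6·…·T1 = [4/17 -8/17 -15/17 -46/17; 1/2 1 0 -5/2; -47/68 13/34 -8/17 -437/68; 0 0 0 1]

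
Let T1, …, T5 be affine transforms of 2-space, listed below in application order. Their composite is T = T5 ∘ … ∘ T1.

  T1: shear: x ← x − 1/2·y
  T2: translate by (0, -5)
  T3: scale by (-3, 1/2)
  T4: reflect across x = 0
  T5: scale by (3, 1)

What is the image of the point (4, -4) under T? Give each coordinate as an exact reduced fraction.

T(p) = (54, -9/2)

T1 shear: x ← x − 1/2·y: (4, -4) → (6, -4)
T2 translate by (0, -5): (6, -4) → (6, -9)
T3 scale by (-3, 1/2): (6, -9) → (-18, -9/2)
T4 reflect across x = 0: (-18, -9/2) → (18, -9/2)
T5 scale by (3, 1): (18, -9/2) → (54, -9/2)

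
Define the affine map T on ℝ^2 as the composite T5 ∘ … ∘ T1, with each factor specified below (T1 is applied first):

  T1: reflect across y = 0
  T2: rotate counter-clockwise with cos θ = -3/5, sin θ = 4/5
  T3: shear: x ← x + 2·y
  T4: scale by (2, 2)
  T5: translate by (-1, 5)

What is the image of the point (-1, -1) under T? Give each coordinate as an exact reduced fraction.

T(p) = (-7, 11/5)

T1 reflect across y = 0: (-1, -1) → (-1, 1)
T2 rotate counter-clockwise with cos θ = -3/5, sin θ = 4/5: (-1, 1) → (-1/5, -7/5)
T3 shear: x ← x + 2·y: (-1/5, -7/5) → (-3, -7/5)
T4 scale by (2, 2): (-3, -7/5) → (-6, -14/5)
T5 translate by (-1, 5): (-6, -14/5) → (-7, 11/5)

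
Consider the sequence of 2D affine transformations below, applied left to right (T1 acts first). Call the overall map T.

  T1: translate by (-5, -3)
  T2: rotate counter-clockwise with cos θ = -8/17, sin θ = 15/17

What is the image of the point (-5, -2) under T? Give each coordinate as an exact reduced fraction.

T(p) = (155/17, -110/17)

T1 translate by (-5, -3): (-5, -2) → (-10, -5)
T2 rotate counter-clockwise with cos θ = -8/17, sin θ = 15/17: (-10, -5) → (155/17, -110/17)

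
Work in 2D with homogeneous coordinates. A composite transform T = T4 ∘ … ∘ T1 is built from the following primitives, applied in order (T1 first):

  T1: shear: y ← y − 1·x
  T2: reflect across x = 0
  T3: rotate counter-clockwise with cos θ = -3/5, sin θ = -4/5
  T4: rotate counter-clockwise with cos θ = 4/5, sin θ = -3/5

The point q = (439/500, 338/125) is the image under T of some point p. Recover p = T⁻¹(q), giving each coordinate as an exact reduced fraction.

T1 = [1 0 0; -1 1 0; 0 0 1]
T2·T1 = [-1 0 0; -1 1 0; 0 0 1]
T3·…·T1 = [-1/5 4/5 0; 7/5 -3/5 0; 0 0 1]
T4·…·T1 = [17/25 7/25 0; 31/25 -24/25 0; 0 0 1]
det M = -1; M⁻¹ = [24/25 7/25 0; 31/25 -17/25 0; 0 0 1]
M⁻¹ · (439/500, 338/125)ᵀ = (8/5, -3/4)ᵀ

p = (8/5, -3/4)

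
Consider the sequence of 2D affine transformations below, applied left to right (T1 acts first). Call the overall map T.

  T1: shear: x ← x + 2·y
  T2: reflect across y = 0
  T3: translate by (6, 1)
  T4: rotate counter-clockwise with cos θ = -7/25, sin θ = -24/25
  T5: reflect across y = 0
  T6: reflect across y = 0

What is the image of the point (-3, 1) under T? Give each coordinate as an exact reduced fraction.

T1 shear: x ← x + 2·y: (-3, 1) → (-1, 1)
T2 reflect across y = 0: (-1, 1) → (-1, -1)
T3 translate by (6, 1): (-1, -1) → (5, 0)
T4 rotate counter-clockwise with cos θ = -7/25, sin θ = -24/25: (5, 0) → (-7/5, -24/5)
T5 reflect across y = 0: (-7/5, -24/5) → (-7/5, 24/5)
T6 reflect across y = 0: (-7/5, 24/5) → (-7/5, -24/5)

T(p) = (-7/5, -24/5)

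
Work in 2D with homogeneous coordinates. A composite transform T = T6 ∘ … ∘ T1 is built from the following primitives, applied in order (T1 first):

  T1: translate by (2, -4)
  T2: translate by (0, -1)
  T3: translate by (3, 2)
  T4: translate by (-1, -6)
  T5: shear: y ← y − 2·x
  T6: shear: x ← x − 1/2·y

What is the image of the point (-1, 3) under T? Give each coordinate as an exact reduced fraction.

T1 translate by (2, -4): (-1, 3) → (1, -1)
T2 translate by (0, -1): (1, -1) → (1, -2)
T3 translate by (3, 2): (1, -2) → (4, 0)
T4 translate by (-1, -6): (4, 0) → (3, -6)
T5 shear: y ← y − 2·x: (3, -6) → (3, -12)
T6 shear: x ← x − 1/2·y: (3, -12) → (9, -12)

T(p) = (9, -12)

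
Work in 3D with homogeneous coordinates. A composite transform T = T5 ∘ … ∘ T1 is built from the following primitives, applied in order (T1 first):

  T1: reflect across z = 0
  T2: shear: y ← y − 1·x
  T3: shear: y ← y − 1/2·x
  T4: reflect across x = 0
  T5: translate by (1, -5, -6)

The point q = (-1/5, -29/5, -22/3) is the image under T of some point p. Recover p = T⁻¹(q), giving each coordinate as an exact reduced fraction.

T1 = [1 0 0 0; 0 1 0 0; 0 0 -1 0; 0 0 0 1]
T2·T1 = [1 0 0 0; -1 1 0 0; 0 0 -1 0; 0 0 0 1]
T3·…·T1 = [1 0 0 0; -3/2 1 0 0; 0 0 -1 0; 0 0 0 1]
T4·…·T1 = [-1 0 0 0; -3/2 1 0 0; 0 0 -1 0; 0 0 0 1]
T5·…·T1 = [-1 0 0 1; -3/2 1 0 -5; 0 0 -1 -6; 0 0 0 1]
det M = 1; M⁻¹ = [-1 0 0 1; -3/2 1 0 13/2; 0 0 -1 -6; 0 0 0 1]
M⁻¹ · (-1/5, -29/5, -22/3)ᵀ = (6/5, 1, 4/3)ᵀ

p = (6/5, 1, 4/3)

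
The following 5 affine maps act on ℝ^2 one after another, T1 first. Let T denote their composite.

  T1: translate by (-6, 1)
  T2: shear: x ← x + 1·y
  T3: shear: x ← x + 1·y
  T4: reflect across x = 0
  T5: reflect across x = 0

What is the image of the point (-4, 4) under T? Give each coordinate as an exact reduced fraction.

T(p) = (0, 5)

T1 translate by (-6, 1): (-4, 4) → (-10, 5)
T2 shear: x ← x + 1·y: (-10, 5) → (-5, 5)
T3 shear: x ← x + 1·y: (-5, 5) → (0, 5)
T4 reflect across x = 0: (0, 5) → (0, 5)
T5 reflect across x = 0: (0, 5) → (0, 5)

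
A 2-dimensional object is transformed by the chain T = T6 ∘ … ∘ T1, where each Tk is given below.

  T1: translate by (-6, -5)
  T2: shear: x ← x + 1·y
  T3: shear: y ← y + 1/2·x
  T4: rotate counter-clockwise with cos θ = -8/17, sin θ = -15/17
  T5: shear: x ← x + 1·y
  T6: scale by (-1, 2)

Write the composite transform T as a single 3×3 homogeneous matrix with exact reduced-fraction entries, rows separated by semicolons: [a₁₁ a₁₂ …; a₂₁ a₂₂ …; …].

T = [39/34 25/34 -359/34; -38/17 -54/17 498/17; 0 0 1]

T1 = [1 0 -6; 0 1 -5; 0 0 1]
T2·T1 = [1 1 -11; 0 1 -5; 0 0 1]
T3·…·T1 = [1 1 -11; 1/2 3/2 -21/2; 0 0 1]
T4·…·T1 = [-1/34 29/34 -139/34; -19/17 -27/17 249/17; 0 0 1]
T5·…·T1 = [-39/34 -25/34 359/34; -19/17 -27/17 249/17; 0 0 1]
T6·…·T1 = [39/34 25/34 -359/34; -38/17 -54/17 498/17; 0 0 1]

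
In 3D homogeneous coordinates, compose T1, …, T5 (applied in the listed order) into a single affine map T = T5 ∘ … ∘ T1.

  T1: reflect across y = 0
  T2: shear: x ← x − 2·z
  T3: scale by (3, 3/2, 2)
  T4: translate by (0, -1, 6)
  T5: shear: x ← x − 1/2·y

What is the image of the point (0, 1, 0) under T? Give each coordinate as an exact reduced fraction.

T1 reflect across y = 0: (0, 1, 0) → (0, -1, 0)
T2 shear: x ← x − 2·z: (0, -1, 0) → (0, -1, 0)
T3 scale by (3, 3/2, 2): (0, -1, 0) → (0, -3/2, 0)
T4 translate by (0, -1, 6): (0, -3/2, 0) → (0, -5/2, 6)
T5 shear: x ← x − 1/2·y: (0, -5/2, 6) → (5/4, -5/2, 6)

T(p) = (5/4, -5/2, 6)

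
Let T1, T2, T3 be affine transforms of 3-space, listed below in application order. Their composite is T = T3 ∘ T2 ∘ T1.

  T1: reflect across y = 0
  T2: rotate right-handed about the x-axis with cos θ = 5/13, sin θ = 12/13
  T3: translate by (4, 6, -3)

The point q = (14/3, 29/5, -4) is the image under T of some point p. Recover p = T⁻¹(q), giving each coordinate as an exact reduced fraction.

p = (2/3, 1, -1/5)

T1 = [1 0 0 0; 0 -1 0 0; 0 0 1 0; 0 0 0 1]
T2·T1 = [1 0 0 0; 0 -5/13 -12/13 0; 0 -12/13 5/13 0; 0 0 0 1]
T3·…·T1 = [1 0 0 4; 0 -5/13 -12/13 6; 0 -12/13 5/13 -3; 0 0 0 1]
det M = -1; M⁻¹ = [1 0 0 -4; 0 -5/13 -12/13 -6/13; 0 -12/13 5/13 87/13; 0 0 0 1]
M⁻¹ · (14/3, 29/5, -4)ᵀ = (2/3, 1, -1/5)ᵀ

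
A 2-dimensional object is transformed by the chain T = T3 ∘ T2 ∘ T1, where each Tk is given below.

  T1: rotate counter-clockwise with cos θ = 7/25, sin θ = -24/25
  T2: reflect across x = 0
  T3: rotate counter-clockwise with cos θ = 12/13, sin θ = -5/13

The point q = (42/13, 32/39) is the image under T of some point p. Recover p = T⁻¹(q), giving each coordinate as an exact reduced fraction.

T1 = [7/25 24/25 0; -24/25 7/25 0; 0 0 1]
T2·T1 = [-7/25 -24/25 0; -24/25 7/25 0; 0 0 1]
T3·…·T1 = [-204/325 -253/325 0; -253/325 204/325 0; 0 0 1]
det M = -1; M⁻¹ = [-204/325 -253/325 0; -253/325 204/325 0; 0 0 1]
M⁻¹ · (42/13, 32/39)ᵀ = (-8/3, -2)ᵀ

p = (-8/3, -2)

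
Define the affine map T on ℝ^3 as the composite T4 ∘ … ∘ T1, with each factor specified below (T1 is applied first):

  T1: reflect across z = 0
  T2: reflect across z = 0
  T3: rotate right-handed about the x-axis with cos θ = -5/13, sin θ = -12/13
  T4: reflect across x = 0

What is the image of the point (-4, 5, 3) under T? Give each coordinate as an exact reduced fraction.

T(p) = (4, 11/13, -75/13)

T1 reflect across z = 0: (-4, 5, 3) → (-4, 5, -3)
T2 reflect across z = 0: (-4, 5, -3) → (-4, 5, 3)
T3 rotate right-handed about the x-axis with cos θ = -5/13, sin θ = -12/13: (-4, 5, 3) → (-4, 11/13, -75/13)
T4 reflect across x = 0: (-4, 11/13, -75/13) → (4, 11/13, -75/13)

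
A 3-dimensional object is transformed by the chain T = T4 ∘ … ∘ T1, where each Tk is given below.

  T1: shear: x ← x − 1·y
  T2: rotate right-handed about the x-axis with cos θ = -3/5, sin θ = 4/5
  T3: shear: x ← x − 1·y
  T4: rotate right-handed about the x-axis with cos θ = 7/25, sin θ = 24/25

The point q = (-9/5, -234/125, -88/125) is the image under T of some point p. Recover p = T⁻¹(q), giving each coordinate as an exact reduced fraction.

T1 = [1 -1 0 0; 0 1 0 0; 0 0 1 0; 0 0 0 1]
T2·T1 = [1 -1 0 0; 0 -3/5 -4/5 0; 0 4/5 -3/5 0; 0 0 0 1]
T3·…·T1 = [1 -2/5 4/5 0; 0 -3/5 -4/5 0; 0 4/5 -3/5 0; 0 0 0 1]
T4·…·T1 = [1 -2/5 4/5 0; 0 -117/125 44/125 0; 0 -44/125 -117/125 0; 0 0 0 1]
det M = 1; M⁻¹ = [1 -82/125 76/125 0; 0 -117/125 -44/125 0; 0 44/125 -117/125 0; 0 0 0 1]
M⁻¹ · (-9/5, -234/125, -88/125)ᵀ = (-1, 2, 0)ᵀ

p = (-1, 2, 0)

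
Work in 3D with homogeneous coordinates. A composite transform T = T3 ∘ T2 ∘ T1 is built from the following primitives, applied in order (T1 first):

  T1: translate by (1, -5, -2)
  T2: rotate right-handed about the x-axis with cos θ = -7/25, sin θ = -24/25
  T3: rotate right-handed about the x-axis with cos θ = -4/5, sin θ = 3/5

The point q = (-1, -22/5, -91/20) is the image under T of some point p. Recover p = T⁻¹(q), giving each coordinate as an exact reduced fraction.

T1 = [1 0 0 1; 0 1 0 -5; 0 0 1 -2; 0 0 0 1]
T2·T1 = [1 0 0 1; 0 -7/25 24/25 -13/25; 0 -24/25 -7/25 134/25; 0 0 0 1]
T3·…·T1 = [1 0 0 1; 0 4/5 -3/5 -14/5; 0 3/5 4/5 -23/5; 0 0 0 1]
det M = 1; M⁻¹ = [1 0 0 -1; 0 4/5 3/5 5; 0 -3/5 4/5 2; 0 0 0 1]
M⁻¹ · (-1, -22/5, -91/20)ᵀ = (-2, -5/4, 1)ᵀ

p = (-2, -5/4, 1)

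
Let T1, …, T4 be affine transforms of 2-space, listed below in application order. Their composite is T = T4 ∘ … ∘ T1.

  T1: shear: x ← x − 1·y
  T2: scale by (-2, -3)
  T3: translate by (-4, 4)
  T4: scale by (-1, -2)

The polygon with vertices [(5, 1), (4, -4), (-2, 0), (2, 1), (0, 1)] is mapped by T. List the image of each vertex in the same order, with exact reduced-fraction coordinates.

image vertices: (12, -2), (20, -32), (0, -8), (6, -2), (2, -2)

T1 shear: x ← x − 1·y: (5, 1) → (4, 1); (4, -4) → (8, -4); (-2, 0) → (-2, 0); (2, 1) → (1, 1); (0, 1) → (-1, 1)
T2 scale by (-2, -3): (4, 1) → (-8, -3); (8, -4) → (-16, 12); (-2, 0) → (4, 0); (1, 1) → (-2, -3); (-1, 1) → (2, -3)
T3 translate by (-4, 4): (-8, -3) → (-12, 1); (-16, 12) → (-20, 16); (4, 0) → (0, 4); (-2, -3) → (-6, 1); (2, -3) → (-2, 1)
T4 scale by (-1, -2): (-12, 1) → (12, -2); (-20, 16) → (20, -32); (0, 4) → (0, -8); (-6, 1) → (6, -2); (-2, 1) → (2, -2)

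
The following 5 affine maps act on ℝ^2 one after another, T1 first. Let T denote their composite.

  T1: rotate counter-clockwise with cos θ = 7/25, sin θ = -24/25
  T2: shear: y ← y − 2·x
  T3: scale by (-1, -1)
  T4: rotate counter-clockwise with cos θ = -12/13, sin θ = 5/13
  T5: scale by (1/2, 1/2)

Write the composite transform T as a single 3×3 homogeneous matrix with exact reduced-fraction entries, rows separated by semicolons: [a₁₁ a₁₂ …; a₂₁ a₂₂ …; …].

T1 = [7/25 24/25 0; -24/25 7/25 0; 0 0 1]
T2·T1 = [7/25 24/25 0; -38/25 -41/25 0; 0 0 1]
T3·…·T1 = [-7/25 -24/25 0; 38/25 41/25 0; 0 0 1]
T4·…·T1 = [-106/325 83/325 0; -491/325 -612/325 0; 0 0 1]
T5·…·T1 = [-53/325 83/650 0; -491/650 -306/325 0; 0 0 1]

T = [-53/325 83/650 0; -491/650 -306/325 0; 0 0 1]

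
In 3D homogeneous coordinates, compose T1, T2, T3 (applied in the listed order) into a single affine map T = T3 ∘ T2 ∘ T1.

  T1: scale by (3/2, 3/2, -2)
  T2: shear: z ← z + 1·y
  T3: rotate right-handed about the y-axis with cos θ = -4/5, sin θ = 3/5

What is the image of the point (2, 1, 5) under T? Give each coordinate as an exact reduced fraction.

T(p) = (-15/2, 3/2, 5)

T1 scale by (3/2, 3/2, -2): (2, 1, 5) → (3, 3/2, -10)
T2 shear: z ← z + 1·y: (3, 3/2, -10) → (3, 3/2, -17/2)
T3 rotate right-handed about the y-axis with cos θ = -4/5, sin θ = 3/5: (3, 3/2, -17/2) → (-15/2, 3/2, 5)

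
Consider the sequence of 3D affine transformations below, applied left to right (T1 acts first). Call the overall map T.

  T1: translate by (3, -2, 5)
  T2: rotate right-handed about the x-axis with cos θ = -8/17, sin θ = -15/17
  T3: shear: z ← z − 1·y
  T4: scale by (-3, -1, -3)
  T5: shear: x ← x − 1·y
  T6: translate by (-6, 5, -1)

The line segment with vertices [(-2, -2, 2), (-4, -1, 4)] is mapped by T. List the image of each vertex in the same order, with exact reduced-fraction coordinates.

T1 translate by (3, -2, 5): (-2, -2, 2) → (1, -4, 7); (-4, -1, 4) → (-1, -3, 9)
T2 rotate right-handed about the x-axis with cos θ = -8/17, sin θ = -15/17: (1, -4, 7) → (1, 137/17, 4/17); (-1, -3, 9) → (-1, 159/17, -27/17)
T3 shear: z ← z − 1·y: (1, 137/17, 4/17) → (1, 137/17, -133/17); (-1, 159/17, -27/17) → (-1, 159/17, -186/17)
T4 scale by (-3, -1, -3): (1, 137/17, -133/17) → (-3, -137/17, 399/17); (-1, 159/17, -186/17) → (3, -159/17, 558/17)
T5 shear: x ← x − 1·y: (-3, -137/17, 399/17) → (86/17, -137/17, 399/17); (3, -159/17, 558/17) → (210/17, -159/17, 558/17)
T6 translate by (-6, 5, -1): (86/17, -137/17, 399/17) → (-16/17, -52/17, 382/17); (210/17, -159/17, 558/17) → (108/17, -74/17, 541/17)

image vertices: (-16/17, -52/17, 382/17), (108/17, -74/17, 541/17)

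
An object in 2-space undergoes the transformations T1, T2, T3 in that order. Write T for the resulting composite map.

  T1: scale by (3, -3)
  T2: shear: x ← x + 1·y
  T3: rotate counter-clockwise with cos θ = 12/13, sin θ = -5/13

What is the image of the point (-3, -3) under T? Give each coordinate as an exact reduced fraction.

T(p) = (45/13, 108/13)

T1 scale by (3, -3): (-3, -3) → (-9, 9)
T2 shear: x ← x + 1·y: (-9, 9) → (0, 9)
T3 rotate counter-clockwise with cos θ = 12/13, sin θ = -5/13: (0, 9) → (45/13, 108/13)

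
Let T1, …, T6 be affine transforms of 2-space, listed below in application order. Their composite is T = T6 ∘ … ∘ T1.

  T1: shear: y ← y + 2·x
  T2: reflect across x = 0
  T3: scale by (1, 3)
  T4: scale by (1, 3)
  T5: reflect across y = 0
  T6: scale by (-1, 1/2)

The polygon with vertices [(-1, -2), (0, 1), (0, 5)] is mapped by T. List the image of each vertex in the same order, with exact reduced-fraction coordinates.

image vertices: (-1, 18), (0, -9/2), (0, -45/2)

T1 shear: y ← y + 2·x: (-1, -2) → (-1, -4); (0, 1) → (0, 1); (0, 5) → (0, 5)
T2 reflect across x = 0: (-1, -4) → (1, -4); (0, 1) → (0, 1); (0, 5) → (0, 5)
T3 scale by (1, 3): (1, -4) → (1, -12); (0, 1) → (0, 3); (0, 5) → (0, 15)
T4 scale by (1, 3): (1, -12) → (1, -36); (0, 3) → (0, 9); (0, 15) → (0, 45)
T5 reflect across y = 0: (1, -36) → (1, 36); (0, 9) → (0, -9); (0, 45) → (0, -45)
T6 scale by (-1, 1/2): (1, 36) → (-1, 18); (0, -9) → (0, -9/2); (0, -45) → (0, -45/2)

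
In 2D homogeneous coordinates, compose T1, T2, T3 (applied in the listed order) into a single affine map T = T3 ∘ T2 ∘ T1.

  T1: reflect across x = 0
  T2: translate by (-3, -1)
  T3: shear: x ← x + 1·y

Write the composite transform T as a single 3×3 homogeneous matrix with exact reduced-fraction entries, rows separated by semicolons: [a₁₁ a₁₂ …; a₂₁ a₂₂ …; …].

T1 = [-1 0 0; 0 1 0; 0 0 1]
T2·T1 = [-1 0 -3; 0 1 -1; 0 0 1]
T3·…·T1 = [-1 1 -4; 0 1 -1; 0 0 1]

T = [-1 1 -4; 0 1 -1; 0 0 1]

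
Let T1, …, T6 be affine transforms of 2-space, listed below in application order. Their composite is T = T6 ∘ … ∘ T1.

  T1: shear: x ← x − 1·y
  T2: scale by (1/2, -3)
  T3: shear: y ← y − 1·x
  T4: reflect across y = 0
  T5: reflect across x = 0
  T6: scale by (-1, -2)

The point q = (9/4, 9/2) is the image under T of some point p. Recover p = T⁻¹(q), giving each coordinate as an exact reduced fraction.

p = (3, -3/2)

T1 = [1 -1 0; 0 1 0; 0 0 1]
T2·T1 = [1/2 -1/2 0; 0 -3 0; 0 0 1]
T3·…·T1 = [1/2 -1/2 0; -1/2 -5/2 0; 0 0 1]
T4·…·T1 = [1/2 -1/2 0; 1/2 5/2 0; 0 0 1]
T5·…·T1 = [-1/2 1/2 0; 1/2 5/2 0; 0 0 1]
T6·…·T1 = [1/2 -1/2 0; -1 -5 0; 0 0 1]
det M = -3; M⁻¹ = [5/3 -1/6 0; -1/3 -1/6 0; 0 0 1]
M⁻¹ · (9/4, 9/2)ᵀ = (3, -3/2)ᵀ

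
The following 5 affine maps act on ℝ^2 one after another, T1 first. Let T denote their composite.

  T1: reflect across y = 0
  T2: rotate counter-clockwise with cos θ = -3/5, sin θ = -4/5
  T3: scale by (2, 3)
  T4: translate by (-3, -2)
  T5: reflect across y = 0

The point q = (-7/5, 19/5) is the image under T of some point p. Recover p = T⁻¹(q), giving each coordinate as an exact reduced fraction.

p = (0, -1)

T1 = [1 0 0; 0 -1 0; 0 0 1]
T2·T1 = [-3/5 -4/5 0; -4/5 3/5 0; 0 0 1]
T3·…·T1 = [-6/5 -8/5 0; -12/5 9/5 0; 0 0 1]
T4·…·T1 = [-6/5 -8/5 -3; -12/5 9/5 -2; 0 0 1]
T5·…·T1 = [-6/5 -8/5 -3; 12/5 -9/5 2; 0 0 1]
det M = 6; M⁻¹ = [-3/10 4/15 -43/30; -2/5 -1/5 -4/5; 0 0 1]
M⁻¹ · (-7/5, 19/5)ᵀ = (0, -1)ᵀ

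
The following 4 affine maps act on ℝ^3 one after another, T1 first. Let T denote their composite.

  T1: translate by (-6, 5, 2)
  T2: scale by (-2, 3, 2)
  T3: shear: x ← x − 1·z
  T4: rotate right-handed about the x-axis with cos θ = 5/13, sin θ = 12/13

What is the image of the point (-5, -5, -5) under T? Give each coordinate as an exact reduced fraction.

T1 translate by (-6, 5, 2): (-5, -5, -5) → (-11, 0, -3)
T2 scale by (-2, 3, 2): (-11, 0, -3) → (22, 0, -6)
T3 shear: x ← x − 1·z: (22, 0, -6) → (28, 0, -6)
T4 rotate right-handed about the x-axis with cos θ = 5/13, sin θ = 12/13: (28, 0, -6) → (28, 72/13, -30/13)

T(p) = (28, 72/13, -30/13)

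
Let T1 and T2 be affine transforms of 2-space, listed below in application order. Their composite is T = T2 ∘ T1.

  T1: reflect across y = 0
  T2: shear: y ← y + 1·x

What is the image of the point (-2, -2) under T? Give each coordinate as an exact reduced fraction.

T1 reflect across y = 0: (-2, -2) → (-2, 2)
T2 shear: y ← y + 1·x: (-2, 2) → (-2, 0)

T(p) = (-2, 0)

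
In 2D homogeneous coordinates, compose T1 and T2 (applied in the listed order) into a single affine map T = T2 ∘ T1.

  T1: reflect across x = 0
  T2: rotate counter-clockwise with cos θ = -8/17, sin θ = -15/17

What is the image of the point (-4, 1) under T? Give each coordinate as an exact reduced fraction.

T1 reflect across x = 0: (-4, 1) → (4, 1)
T2 rotate counter-clockwise with cos θ = -8/17, sin θ = -15/17: (4, 1) → (-1, -4)

T(p) = (-1, -4)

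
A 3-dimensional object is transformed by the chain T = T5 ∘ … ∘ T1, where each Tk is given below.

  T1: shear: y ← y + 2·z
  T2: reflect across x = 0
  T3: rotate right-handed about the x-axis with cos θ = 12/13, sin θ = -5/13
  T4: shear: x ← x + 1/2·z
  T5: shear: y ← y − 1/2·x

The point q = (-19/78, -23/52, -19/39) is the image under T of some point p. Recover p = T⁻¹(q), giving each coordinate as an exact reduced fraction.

p = (0, 1, -2/3)

T1 = [1 0 0 0; 0 1 2 0; 0 0 1 0; 0 0 0 1]
T2·T1 = [-1 0 0 0; 0 1 2 0; 0 0 1 0; 0 0 0 1]
T3·…·T1 = [-1 0 0 0; 0 12/13 29/13 0; 0 -5/13 2/13 0; 0 0 0 1]
T4·…·T1 = [-1 -5/26 1/13 0; 0 12/13 29/13 0; 0 -5/13 2/13 0; 0 0 0 1]
T5·…·T1 = [-1 -5/26 1/13 0; 1/2 53/52 57/26 0; 0 -5/13 2/13 0; 0 0 0 1]
det M = -1; M⁻¹ = [-1 0 1/2 0; 1/13 2/13 -29/13 0; 5/26 5/13 12/13 0; 0 0 0 1]
M⁻¹ · (-19/78, -23/52, -19/39)ᵀ = (0, 1, -2/3)ᵀ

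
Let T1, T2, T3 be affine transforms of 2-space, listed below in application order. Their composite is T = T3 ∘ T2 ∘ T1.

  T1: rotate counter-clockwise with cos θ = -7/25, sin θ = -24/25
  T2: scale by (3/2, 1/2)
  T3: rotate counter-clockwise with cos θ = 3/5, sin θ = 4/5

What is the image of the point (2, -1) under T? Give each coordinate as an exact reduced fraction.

T1 rotate counter-clockwise with cos θ = -7/25, sin θ = -24/25: (2, -1) → (-38/25, -41/25)
T2 scale by (3/2, 1/2): (-38/25, -41/25) → (-57/25, -41/50)
T3 rotate counter-clockwise with cos θ = 3/5, sin θ = 4/5: (-57/25, -41/50) → (-89/125, -579/250)

T(p) = (-89/125, -579/250)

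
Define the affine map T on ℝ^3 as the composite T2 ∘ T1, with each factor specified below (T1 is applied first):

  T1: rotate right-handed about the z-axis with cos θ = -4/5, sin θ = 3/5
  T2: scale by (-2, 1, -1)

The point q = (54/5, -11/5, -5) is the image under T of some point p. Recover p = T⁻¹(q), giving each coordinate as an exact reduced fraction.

p = (3, 5, 5)

T1 = [-4/5 -3/5 0 0; 3/5 -4/5 0 0; 0 0 1 0; 0 0 0 1]
T2·T1 = [8/5 6/5 0 0; 3/5 -4/5 0 0; 0 0 -1 0; 0 0 0 1]
det M = 2; M⁻¹ = [2/5 3/5 0 0; 3/10 -4/5 0 0; 0 0 -1 0; 0 0 0 1]
M⁻¹ · (54/5, -11/5, -5)ᵀ = (3, 5, 5)ᵀ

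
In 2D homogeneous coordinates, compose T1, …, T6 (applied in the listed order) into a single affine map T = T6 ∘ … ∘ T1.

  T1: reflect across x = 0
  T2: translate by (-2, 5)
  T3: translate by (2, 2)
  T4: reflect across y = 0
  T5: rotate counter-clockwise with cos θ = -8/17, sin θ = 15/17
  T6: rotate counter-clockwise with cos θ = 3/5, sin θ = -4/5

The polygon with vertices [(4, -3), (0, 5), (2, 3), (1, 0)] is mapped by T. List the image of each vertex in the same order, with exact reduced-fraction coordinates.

image vertices: (164/85, -452/85), (924/85, -432/85), (698/85, -514/85), (503/85, -329/85)

T1 reflect across x = 0: (4, -3) → (-4, -3); (0, 5) → (0, 5); (2, 3) → (-2, 3); (1, 0) → (-1, 0)
T2 translate by (-2, 5): (-4, -3) → (-6, 2); (0, 5) → (-2, 10); (-2, 3) → (-4, 8); (-1, 0) → (-3, 5)
T3 translate by (2, 2): (-6, 2) → (-4, 4); (-2, 10) → (0, 12); (-4, 8) → (-2, 10); (-3, 5) → (-1, 7)
T4 reflect across y = 0: (-4, 4) → (-4, -4); (0, 12) → (0, -12); (-2, 10) → (-2, -10); (-1, 7) → (-1, -7)
T5 rotate counter-clockwise with cos θ = -8/17, sin θ = 15/17: (-4, -4) → (92/17, -28/17); (0, -12) → (180/17, 96/17); (-2, -10) → (166/17, 50/17); (-1, -7) → (113/17, 41/17)
T6 rotate counter-clockwise with cos θ = 3/5, sin θ = -4/5: (92/17, -28/17) → (164/85, -452/85); (180/17, 96/17) → (924/85, -432/85); (166/17, 50/17) → (698/85, -514/85); (113/17, 41/17) → (503/85, -329/85)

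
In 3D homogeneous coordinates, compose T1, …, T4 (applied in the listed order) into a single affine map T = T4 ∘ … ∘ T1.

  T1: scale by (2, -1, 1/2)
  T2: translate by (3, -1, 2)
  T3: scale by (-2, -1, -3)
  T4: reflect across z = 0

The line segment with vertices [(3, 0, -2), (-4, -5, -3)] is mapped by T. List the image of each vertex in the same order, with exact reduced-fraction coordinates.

image vertices: (-18, 1, 3), (10, -4, 3/2)

T1 scale by (2, -1, 1/2): (3, 0, -2) → (6, 0, -1); (-4, -5, -3) → (-8, 5, -3/2)
T2 translate by (3, -1, 2): (6, 0, -1) → (9, -1, 1); (-8, 5, -3/2) → (-5, 4, 1/2)
T3 scale by (-2, -1, -3): (9, -1, 1) → (-18, 1, -3); (-5, 4, 1/2) → (10, -4, -3/2)
T4 reflect across z = 0: (-18, 1, -3) → (-18, 1, 3); (10, -4, -3/2) → (10, -4, 3/2)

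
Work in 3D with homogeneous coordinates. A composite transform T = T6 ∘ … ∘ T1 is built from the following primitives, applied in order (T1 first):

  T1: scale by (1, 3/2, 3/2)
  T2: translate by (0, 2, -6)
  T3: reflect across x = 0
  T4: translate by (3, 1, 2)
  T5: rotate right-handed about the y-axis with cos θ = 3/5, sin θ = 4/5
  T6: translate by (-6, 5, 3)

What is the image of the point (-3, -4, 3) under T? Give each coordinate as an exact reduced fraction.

T(p) = (-2, 2, -3/2)

T1 scale by (1, 3/2, 3/2): (-3, -4, 3) → (-3, -6, 9/2)
T2 translate by (0, 2, -6): (-3, -6, 9/2) → (-3, -4, -3/2)
T3 reflect across x = 0: (-3, -4, -3/2) → (3, -4, -3/2)
T4 translate by (3, 1, 2): (3, -4, -3/2) → (6, -3, 1/2)
T5 rotate right-handed about the y-axis with cos θ = 3/5, sin θ = 4/5: (6, -3, 1/2) → (4, -3, -9/2)
T6 translate by (-6, 5, 3): (4, -3, -9/2) → (-2, 2, -3/2)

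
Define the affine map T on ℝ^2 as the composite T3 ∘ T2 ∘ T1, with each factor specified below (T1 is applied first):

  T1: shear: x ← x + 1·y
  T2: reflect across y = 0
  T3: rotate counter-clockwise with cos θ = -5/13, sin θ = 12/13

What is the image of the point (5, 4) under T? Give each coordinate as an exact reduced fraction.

T1 shear: x ← x + 1·y: (5, 4) → (9, 4)
T2 reflect across y = 0: (9, 4) → (9, -4)
T3 rotate counter-clockwise with cos θ = -5/13, sin θ = 12/13: (9, -4) → (3/13, 128/13)

T(p) = (3/13, 128/13)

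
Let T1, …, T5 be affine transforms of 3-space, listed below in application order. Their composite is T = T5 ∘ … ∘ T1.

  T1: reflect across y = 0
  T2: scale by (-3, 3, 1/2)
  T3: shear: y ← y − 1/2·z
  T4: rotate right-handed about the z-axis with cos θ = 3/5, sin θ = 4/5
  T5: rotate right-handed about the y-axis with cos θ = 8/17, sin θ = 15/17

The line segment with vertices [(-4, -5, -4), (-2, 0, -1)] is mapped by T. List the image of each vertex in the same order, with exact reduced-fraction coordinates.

image vertices: (-22/5, 96/5, 4), (197/170, 99/20, -55/17)

T1 reflect across y = 0: (-4, -5, -4) → (-4, 5, -4); (-2, 0, -1) → (-2, 0, -1)
T2 scale by (-3, 3, 1/2): (-4, 5, -4) → (12, 15, -2); (-2, 0, -1) → (6, 0, -1/2)
T3 shear: y ← y − 1/2·z: (12, 15, -2) → (12, 16, -2); (6, 0, -1/2) → (6, 1/4, -1/2)
T4 rotate right-handed about the z-axis with cos θ = 3/5, sin θ = 4/5: (12, 16, -2) → (-28/5, 96/5, -2); (6, 1/4, -1/2) → (17/5, 99/20, -1/2)
T5 rotate right-handed about the y-axis with cos θ = 8/17, sin θ = 15/17: (-28/5, 96/5, -2) → (-22/5, 96/5, 4); (17/5, 99/20, -1/2) → (197/170, 99/20, -55/17)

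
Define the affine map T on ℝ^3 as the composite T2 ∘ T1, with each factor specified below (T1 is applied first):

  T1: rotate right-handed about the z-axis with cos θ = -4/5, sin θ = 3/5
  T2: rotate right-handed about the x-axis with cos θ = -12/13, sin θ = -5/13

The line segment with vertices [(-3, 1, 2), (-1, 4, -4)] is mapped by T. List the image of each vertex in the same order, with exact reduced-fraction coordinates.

image vertices: (9/5, 206/65, -11/13), (-8/5, 128/65, 67/13)

T1 rotate right-handed about the z-axis with cos θ = -4/5, sin θ = 3/5: (-3, 1, 2) → (9/5, -13/5, 2); (-1, 4, -4) → (-8/5, -19/5, -4)
T2 rotate right-handed about the x-axis with cos θ = -12/13, sin θ = -5/13: (9/5, -13/5, 2) → (9/5, 206/65, -11/13); (-8/5, -19/5, -4) → (-8/5, 128/65, 67/13)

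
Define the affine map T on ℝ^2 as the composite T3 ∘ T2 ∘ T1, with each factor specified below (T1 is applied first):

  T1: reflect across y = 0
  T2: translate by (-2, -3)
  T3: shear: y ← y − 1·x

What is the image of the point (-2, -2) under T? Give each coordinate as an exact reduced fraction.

T1 reflect across y = 0: (-2, -2) → (-2, 2)
T2 translate by (-2, -3): (-2, 2) → (-4, -1)
T3 shear: y ← y − 1·x: (-4, -1) → (-4, 3)

T(p) = (-4, 3)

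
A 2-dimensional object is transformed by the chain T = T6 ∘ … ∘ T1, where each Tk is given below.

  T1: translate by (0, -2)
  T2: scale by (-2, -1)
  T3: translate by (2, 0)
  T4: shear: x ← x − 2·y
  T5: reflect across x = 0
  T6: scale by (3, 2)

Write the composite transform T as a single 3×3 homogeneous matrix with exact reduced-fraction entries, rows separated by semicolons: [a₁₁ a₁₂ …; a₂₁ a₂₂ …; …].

T1 = [1 0 0; 0 1 -2; 0 0 1]
T2·T1 = [-2 0 0; 0 -1 2; 0 0 1]
T3·…·T1 = [-2 0 2; 0 -1 2; 0 0 1]
T4·…·T1 = [-2 2 -2; 0 -1 2; 0 0 1]
T5·…·T1 = [2 -2 2; 0 -1 2; 0 0 1]
T6·…·T1 = [6 -6 6; 0 -2 4; 0 0 1]

T = [6 -6 6; 0 -2 4; 0 0 1]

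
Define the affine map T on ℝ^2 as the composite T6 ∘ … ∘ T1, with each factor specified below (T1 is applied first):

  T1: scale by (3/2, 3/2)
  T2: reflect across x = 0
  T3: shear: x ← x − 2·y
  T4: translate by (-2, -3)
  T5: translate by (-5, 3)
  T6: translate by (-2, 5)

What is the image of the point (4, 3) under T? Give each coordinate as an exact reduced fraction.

T1 scale by (3/2, 3/2): (4, 3) → (6, 9/2)
T2 reflect across x = 0: (6, 9/2) → (-6, 9/2)
T3 shear: x ← x − 2·y: (-6, 9/2) → (-15, 9/2)
T4 translate by (-2, -3): (-15, 9/2) → (-17, 3/2)
T5 translate by (-5, 3): (-17, 3/2) → (-22, 9/2)
T6 translate by (-2, 5): (-22, 9/2) → (-24, 19/2)

T(p) = (-24, 19/2)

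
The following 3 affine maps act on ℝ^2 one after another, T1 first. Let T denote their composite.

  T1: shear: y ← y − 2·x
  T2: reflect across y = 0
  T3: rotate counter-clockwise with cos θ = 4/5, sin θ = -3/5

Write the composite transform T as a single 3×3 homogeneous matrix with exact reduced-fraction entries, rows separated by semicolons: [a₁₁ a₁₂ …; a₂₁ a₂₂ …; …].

T1 = [1 0 0; -2 1 0; 0 0 1]
T2·T1 = [1 0 0; 2 -1 0; 0 0 1]
T3·…·T1 = [2 -3/5 0; 1 -4/5 0; 0 0 1]

T = [2 -3/5 0; 1 -4/5 0; 0 0 1]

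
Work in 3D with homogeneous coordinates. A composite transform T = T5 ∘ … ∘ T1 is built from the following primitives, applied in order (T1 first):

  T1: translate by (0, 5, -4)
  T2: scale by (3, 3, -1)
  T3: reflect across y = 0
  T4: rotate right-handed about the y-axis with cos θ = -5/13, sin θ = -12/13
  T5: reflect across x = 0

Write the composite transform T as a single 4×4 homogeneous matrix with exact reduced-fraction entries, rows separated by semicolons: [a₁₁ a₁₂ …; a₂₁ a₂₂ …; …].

T = [15/13 0 -12/13 48/13; 0 -3 0 -15; 36/13 0 5/13 -20/13; 0 0 0 1]

T1 = [1 0 0 0; 0 1 0 5; 0 0 1 -4; 0 0 0 1]
T2·T1 = [3 0 0 0; 0 3 0 15; 0 0 -1 4; 0 0 0 1]
T3·…·T1 = [3 0 0 0; 0 -3 0 -15; 0 0 -1 4; 0 0 0 1]
T4·…·T1 = [-15/13 0 12/13 -48/13; 0 -3 0 -15; 36/13 0 5/13 -20/13; 0 0 0 1]
T5·…·T1 = [15/13 0 -12/13 48/13; 0 -3 0 -15; 36/13 0 5/13 -20/13; 0 0 0 1]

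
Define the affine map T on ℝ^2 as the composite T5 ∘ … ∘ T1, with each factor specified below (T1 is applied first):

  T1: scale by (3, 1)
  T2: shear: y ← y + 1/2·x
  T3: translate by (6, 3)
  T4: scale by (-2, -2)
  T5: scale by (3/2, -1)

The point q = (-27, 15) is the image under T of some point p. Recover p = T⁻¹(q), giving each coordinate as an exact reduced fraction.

T1 = [3 0 0; 0 1 0; 0 0 1]
T2·T1 = [3 0 0; 3/2 1 0; 0 0 1]
T3·…·T1 = [3 0 6; 3/2 1 3; 0 0 1]
T4·…·T1 = [-6 0 -12; -3 -2 -6; 0 0 1]
T5·…·T1 = [-9 0 -18; 3 2 6; 0 0 1]
det M = -18; M⁻¹ = [-1/9 0 -2; 1/6 1/2 0; 0 0 1]
M⁻¹ · (-27, 15)ᵀ = (1, 3)ᵀ

p = (1, 3)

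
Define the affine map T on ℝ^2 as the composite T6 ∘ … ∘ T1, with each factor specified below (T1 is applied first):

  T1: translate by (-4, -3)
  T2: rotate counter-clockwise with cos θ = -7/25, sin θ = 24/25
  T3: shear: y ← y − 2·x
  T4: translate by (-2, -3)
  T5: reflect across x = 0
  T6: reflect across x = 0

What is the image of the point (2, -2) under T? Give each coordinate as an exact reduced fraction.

T1 translate by (-4, -3): (2, -2) → (-2, -5)
T2 rotate counter-clockwise with cos θ = -7/25, sin θ = 24/25: (-2, -5) → (134/25, -13/25)
T3 shear: y ← y − 2·x: (134/25, -13/25) → (134/25, -281/25)
T4 translate by (-2, -3): (134/25, -281/25) → (84/25, -356/25)
T5 reflect across x = 0: (84/25, -356/25) → (-84/25, -356/25)
T6 reflect across x = 0: (-84/25, -356/25) → (84/25, -356/25)

T(p) = (84/25, -356/25)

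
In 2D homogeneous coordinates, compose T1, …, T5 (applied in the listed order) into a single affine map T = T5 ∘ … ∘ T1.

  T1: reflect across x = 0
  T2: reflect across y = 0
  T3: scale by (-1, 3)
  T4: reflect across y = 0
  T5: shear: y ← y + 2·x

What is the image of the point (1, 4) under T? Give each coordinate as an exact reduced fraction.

T1 reflect across x = 0: (1, 4) → (-1, 4)
T2 reflect across y = 0: (-1, 4) → (-1, -4)
T3 scale by (-1, 3): (-1, -4) → (1, -12)
T4 reflect across y = 0: (1, -12) → (1, 12)
T5 shear: y ← y + 2·x: (1, 12) → (1, 14)

T(p) = (1, 14)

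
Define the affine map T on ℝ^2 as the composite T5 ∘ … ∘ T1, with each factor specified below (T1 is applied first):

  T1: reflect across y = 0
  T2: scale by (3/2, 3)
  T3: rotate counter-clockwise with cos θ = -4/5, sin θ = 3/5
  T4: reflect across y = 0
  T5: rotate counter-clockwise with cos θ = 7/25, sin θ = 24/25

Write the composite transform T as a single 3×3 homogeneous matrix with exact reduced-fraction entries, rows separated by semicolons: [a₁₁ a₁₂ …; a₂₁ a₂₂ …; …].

T = [66/125 351/125 0; -351/250 132/125 0; 0 0 1]

T1 = [1 0 0; 0 -1 0; 0 0 1]
T2·T1 = [3/2 0 0; 0 -3 0; 0 0 1]
T3·…·T1 = [-6/5 9/5 0; 9/10 12/5 0; 0 0 1]
T4·…·T1 = [-6/5 9/5 0; -9/10 -12/5 0; 0 0 1]
T5·…·T1 = [66/125 351/125 0; -351/250 132/125 0; 0 0 1]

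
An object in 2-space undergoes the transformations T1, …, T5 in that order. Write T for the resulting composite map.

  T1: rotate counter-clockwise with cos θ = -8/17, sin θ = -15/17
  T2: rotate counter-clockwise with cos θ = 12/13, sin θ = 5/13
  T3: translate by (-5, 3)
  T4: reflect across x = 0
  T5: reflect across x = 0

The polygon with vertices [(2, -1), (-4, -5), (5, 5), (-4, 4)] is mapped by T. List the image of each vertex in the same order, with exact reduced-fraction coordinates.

image vertices: (-1367/221, 244/221), (-2121/221, 1648/221), (-110/221, -542/221), (-141/221, 1459/221)

T1 rotate counter-clockwise with cos θ = -8/17, sin θ = -15/17: (2, -1) → (-31/17, -22/17); (-4, -5) → (-43/17, 100/17); (5, 5) → (35/17, -115/17); (-4, 4) → (92/17, 28/17)
T2 rotate counter-clockwise with cos θ = 12/13, sin θ = 5/13: (-31/17, -22/17) → (-262/221, -419/221); (-43/17, 100/17) → (-1016/221, 985/221); (35/17, -115/17) → (995/221, -1205/221); (92/17, 28/17) → (964/221, 796/221)
T3 translate by (-5, 3): (-262/221, -419/221) → (-1367/221, 244/221); (-1016/221, 985/221) → (-2121/221, 1648/221); (995/221, -1205/221) → (-110/221, -542/221); (964/221, 796/221) → (-141/221, 1459/221)
T4 reflect across x = 0: (-1367/221, 244/221) → (1367/221, 244/221); (-2121/221, 1648/221) → (2121/221, 1648/221); (-110/221, -542/221) → (110/221, -542/221); (-141/221, 1459/221) → (141/221, 1459/221)
T5 reflect across x = 0: (1367/221, 244/221) → (-1367/221, 244/221); (2121/221, 1648/221) → (-2121/221, 1648/221); (110/221, -542/221) → (-110/221, -542/221); (141/221, 1459/221) → (-141/221, 1459/221)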